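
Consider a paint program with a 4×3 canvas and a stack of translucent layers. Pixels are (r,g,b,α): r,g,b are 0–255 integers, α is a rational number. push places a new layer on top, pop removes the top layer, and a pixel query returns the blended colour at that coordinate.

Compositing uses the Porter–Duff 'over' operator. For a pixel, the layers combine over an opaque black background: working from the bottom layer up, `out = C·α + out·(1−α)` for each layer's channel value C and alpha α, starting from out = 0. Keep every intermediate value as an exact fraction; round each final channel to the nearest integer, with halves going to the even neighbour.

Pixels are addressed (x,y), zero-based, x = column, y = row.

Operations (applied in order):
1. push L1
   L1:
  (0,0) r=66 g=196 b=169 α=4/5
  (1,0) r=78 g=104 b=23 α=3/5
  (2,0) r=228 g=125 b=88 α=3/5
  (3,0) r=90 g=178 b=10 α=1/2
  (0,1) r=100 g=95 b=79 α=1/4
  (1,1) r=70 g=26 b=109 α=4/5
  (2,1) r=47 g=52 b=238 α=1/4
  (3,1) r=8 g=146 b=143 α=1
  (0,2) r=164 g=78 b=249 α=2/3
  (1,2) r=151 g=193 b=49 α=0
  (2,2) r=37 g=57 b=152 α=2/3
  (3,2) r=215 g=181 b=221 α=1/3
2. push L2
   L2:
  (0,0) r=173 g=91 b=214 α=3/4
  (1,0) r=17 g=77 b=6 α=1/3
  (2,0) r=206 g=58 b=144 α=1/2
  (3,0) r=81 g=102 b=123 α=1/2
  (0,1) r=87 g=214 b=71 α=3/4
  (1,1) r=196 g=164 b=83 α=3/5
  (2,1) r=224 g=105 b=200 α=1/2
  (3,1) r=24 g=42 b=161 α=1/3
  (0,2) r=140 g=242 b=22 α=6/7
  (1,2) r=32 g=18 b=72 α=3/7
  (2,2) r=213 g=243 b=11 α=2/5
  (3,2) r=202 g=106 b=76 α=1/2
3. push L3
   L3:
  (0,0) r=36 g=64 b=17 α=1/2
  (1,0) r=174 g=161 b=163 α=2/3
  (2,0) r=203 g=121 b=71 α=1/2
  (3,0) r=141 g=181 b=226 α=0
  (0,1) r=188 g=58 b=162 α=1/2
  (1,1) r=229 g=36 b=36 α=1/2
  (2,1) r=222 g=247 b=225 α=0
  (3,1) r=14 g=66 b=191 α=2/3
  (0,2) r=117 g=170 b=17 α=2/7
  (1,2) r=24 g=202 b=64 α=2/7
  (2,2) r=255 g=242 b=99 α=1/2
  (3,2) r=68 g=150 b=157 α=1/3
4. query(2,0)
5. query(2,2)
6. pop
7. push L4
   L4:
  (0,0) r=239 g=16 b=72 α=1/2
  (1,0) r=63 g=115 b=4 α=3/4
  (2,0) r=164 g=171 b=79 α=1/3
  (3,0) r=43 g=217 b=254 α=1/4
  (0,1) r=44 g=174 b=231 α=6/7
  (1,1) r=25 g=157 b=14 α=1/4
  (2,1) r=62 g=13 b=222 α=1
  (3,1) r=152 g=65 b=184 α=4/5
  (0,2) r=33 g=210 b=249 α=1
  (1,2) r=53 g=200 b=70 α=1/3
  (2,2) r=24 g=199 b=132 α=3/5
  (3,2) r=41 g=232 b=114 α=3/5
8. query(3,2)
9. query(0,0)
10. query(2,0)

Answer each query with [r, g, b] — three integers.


(2,0) stack=L1,L2,L3; from [0,0,0]:
+L1 (α=3/5) → [684/5, 75, 264/5]
+L2 (α=1/2) → [857/5, 133/2, 492/5]
+L3 (α=1/2) → [936/5, 375/4, 847/10]
→ [187, 94, 85]

query (2,2) [L1,L2,L3] — begin 0,0,0
+L1 (α=2/3) → [74/3, 38, 304/3]
+L2 (α=2/5) → [100, 120, 326/5]
+L3 (α=1/2) → [355/2, 181, 821/10]
rounded: [178, 181, 82]

(3,2) stack=L1,L2,L4; from [0,0,0]:
L1 α=1/3: [215/3, 181/3, 221/3]
L2 α=1/2: [821/6, 499/6, 449/6]
L4 α=3/5: [238/3, 2587/15, 295/3]
= [79, 172, 98]

(0,0) stack=L1,L2,L4; from [0,0,0]:
+L1 (α=4/5) → [264/5, 784/5, 676/5]
+L2 (α=3/4) → [2859/20, 2149/20, 1943/10]
+L4 (α=1/2) → [7639/40, 2469/40, 2663/20]
= [191, 62, 133]

(2,0) stack=L1,L2,L4; from [0,0,0]:
L1 α=3/5: [684/5, 75, 264/5]
L2 α=1/2: [857/5, 133/2, 492/5]
L4 α=1/3: [2534/15, 304/3, 1379/15]
→ [169, 101, 92]


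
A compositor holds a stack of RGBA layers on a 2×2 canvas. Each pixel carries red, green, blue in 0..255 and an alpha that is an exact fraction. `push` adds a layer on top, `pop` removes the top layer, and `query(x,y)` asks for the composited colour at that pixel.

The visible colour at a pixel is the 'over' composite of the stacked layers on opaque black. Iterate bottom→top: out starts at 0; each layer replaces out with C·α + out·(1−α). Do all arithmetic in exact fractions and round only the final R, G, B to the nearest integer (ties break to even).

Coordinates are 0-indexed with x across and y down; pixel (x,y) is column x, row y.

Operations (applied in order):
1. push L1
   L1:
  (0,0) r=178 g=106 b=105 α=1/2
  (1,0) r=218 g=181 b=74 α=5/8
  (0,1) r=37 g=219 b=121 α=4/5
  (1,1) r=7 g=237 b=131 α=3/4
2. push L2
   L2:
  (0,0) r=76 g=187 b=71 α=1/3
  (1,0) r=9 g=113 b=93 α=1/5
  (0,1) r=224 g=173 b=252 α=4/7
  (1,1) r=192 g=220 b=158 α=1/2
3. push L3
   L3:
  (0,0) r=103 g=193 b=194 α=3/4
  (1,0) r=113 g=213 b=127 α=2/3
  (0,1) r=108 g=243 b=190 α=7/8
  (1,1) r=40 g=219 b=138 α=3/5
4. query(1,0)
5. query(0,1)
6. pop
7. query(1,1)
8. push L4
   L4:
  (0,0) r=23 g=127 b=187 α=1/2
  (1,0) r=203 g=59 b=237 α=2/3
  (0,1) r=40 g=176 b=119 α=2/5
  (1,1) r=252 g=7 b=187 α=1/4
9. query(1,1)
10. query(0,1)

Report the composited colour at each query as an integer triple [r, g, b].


query (1,0) [L1,L2,L3] — begin 0,0,0
L1 α=5/8: [545/4, 905/8, 185/4]
L2 α=1/5: [554/5, 1131/10, 278/5]
L3 α=2/3: [1684/15, 1797/10, 516/5]
→ [112, 180, 103]

query (0,1) [L1,L2,L3] — begin 0,0,0
after L1 α=4/5: [148/5, 876/5, 484/5]
after L2 α=4/7: [4924/35, 6088/35, 6492/35]
after L3 α=7/8: [3923/35, 65623/280, 26521/140]
= [112, 234, 189]

(1,1) stack=L1,L2; from [0,0,0]:
after L1 α=3/4: [21/4, 711/4, 393/4]
after L2 α=1/2: [789/8, 1591/8, 1025/8]
rounded: [99, 199, 128]

query (1,1) [L1,L2,L4] — begin 0,0,0
L1 α=3/4: [21/4, 711/4, 393/4]
L2 α=1/2: [789/8, 1591/8, 1025/8]
L4 α=1/4: [4383/32, 4829/32, 4571/32]
= [137, 151, 143]

at x=0,y=1 over L1,L2,L4:
L1 α=4/5: [148/5, 876/5, 484/5]
L2 α=4/7: [4924/35, 6088/35, 6492/35]
L4 α=2/5: [17572/175, 30584/175, 27806/175]
rounded: [100, 175, 159]


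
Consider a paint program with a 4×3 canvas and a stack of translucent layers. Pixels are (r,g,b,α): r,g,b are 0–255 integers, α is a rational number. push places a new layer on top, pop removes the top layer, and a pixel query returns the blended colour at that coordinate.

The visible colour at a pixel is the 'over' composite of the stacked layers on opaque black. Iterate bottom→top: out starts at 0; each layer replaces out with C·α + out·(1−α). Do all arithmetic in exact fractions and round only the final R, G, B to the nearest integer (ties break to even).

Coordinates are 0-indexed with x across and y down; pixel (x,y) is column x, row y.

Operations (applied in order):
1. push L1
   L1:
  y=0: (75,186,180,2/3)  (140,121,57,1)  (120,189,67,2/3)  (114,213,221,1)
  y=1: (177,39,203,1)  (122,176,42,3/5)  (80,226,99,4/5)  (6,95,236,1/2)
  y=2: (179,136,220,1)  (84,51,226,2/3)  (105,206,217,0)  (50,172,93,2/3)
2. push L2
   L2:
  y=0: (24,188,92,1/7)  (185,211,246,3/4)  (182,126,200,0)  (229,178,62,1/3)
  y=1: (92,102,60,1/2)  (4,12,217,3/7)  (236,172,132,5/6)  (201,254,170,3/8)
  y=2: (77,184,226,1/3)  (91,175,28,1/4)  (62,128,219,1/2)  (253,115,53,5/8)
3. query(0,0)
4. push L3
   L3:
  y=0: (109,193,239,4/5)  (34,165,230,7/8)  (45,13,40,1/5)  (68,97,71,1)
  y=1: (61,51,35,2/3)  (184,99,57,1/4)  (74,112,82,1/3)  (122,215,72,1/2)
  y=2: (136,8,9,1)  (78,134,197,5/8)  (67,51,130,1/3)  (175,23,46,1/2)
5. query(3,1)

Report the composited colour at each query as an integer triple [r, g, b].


(0,0) stack=L1,L2; from [0,0,0]:
after L1 α=2/3: [50, 124, 120]
after L2 α=1/7: [324/7, 932/7, 116]
= [46, 133, 116]

query (3,1) [L1,L2,L3] — begin 0,0,0
+L1 (α=1/2) → [3, 95/2, 118]
+L2 (α=3/8) → [309/4, 1999/16, 275/2]
+L3 (α=1/2) → [797/8, 5439/32, 419/4]
rounded: [100, 170, 105]


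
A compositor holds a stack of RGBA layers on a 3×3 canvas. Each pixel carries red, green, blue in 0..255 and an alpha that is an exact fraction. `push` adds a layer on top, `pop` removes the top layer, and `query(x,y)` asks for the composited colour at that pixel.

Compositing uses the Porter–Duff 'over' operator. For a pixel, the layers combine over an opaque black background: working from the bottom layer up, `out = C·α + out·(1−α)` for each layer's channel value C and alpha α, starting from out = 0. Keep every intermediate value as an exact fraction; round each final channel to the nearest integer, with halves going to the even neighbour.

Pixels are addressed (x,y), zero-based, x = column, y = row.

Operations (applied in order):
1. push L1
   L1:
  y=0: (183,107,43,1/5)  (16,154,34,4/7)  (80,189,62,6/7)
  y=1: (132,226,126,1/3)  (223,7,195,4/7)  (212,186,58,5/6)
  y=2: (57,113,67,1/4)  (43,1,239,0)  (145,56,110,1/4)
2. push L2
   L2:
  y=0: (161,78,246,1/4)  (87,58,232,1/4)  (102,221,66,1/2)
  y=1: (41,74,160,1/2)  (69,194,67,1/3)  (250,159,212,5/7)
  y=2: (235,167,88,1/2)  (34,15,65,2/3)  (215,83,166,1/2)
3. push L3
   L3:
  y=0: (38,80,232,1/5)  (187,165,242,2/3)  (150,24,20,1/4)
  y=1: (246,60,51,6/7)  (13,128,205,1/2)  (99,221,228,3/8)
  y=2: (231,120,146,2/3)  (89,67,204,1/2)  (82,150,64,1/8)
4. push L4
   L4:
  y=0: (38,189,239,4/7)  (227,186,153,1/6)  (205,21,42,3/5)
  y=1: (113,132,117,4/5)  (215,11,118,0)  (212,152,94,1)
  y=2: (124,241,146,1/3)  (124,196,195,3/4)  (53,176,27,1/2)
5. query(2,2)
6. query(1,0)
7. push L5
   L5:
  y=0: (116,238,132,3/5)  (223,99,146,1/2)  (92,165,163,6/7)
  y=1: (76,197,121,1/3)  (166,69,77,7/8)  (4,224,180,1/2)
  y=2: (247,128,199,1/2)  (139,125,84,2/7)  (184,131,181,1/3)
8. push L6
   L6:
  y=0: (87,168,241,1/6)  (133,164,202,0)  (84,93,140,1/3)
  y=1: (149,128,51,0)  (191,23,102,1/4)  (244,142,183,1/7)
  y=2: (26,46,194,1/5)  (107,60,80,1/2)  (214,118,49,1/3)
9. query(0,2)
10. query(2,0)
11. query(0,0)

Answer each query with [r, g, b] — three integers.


(2,2) stack=L1,L2,L3,L4; from [0,0,0]:
L1 α=1/4: [145/4, 14, 55/2]
L2 α=1/2: [1005/8, 97/2, 387/4]
L3 α=1/8: [7691/64, 979/16, 2965/32]
L4 α=1/2: [11083/128, 3795/32, 3829/64]
→ [87, 119, 60]

query (1,0) [L1,L2,L3,L4] — begin 0,0,0
L1 α=4/7: [64/7, 88, 136/7]
L2 α=1/4: [801/28, 161/2, 508/7]
L3 α=2/3: [11273/84, 821/6, 3896/21]
L4 α=1/6: [75433/504, 5221/36, 22693/126]
→ [150, 145, 180]

query (0,2) [L1,L2,L3,L4,L5,L6] — begin 0,0,0
after L1 α=1/4: [57/4, 113/4, 67/4]
after L2 α=1/2: [997/8, 781/8, 419/8]
after L3 α=2/3: [4693/24, 2701/24, 2755/24]
after L4 α=1/3: [6181/36, 5593/36, 4507/36]
after L5 α=1/2: [15073/72, 10201/72, 11671/72]
after L6 α=1/5: [15541/90, 11029/90, 15163/90]
→ [173, 123, 168]

at x=2,y=0 over L1,L2,L3,L4,L5,L6:
+L1 (α=6/7) → [480/7, 162, 372/7]
+L2 (α=1/2) → [597/7, 383/2, 417/7]
+L3 (α=1/4) → [2841/28, 1197/8, 1391/28]
+L4 (α=3/5) → [11451/70, 1449/20, 631/14]
+L5 (α=6/7) → [50091/490, 21249/140, 14323/98]
+L6 (α=1/3) → [23557/245, 9253/70, 7061/49]
→ [96, 132, 144]

(0,0) stack=L1,L2,L3,L4,L5,L6; from [0,0,0]:
L1 α=1/5: [183/5, 107/5, 43/5]
L2 α=1/4: [677/10, 711/20, 1359/20]
L3 α=1/5: [1544/25, 1111/25, 2519/25]
L4 α=4/7: [8432/175, 22233/175, 31457/175]
L5 α=3/5: [77764/875, 169416/875, 132214/875]
L6 α=1/6: [92989/1050, 33136/175, 174389/1050]
rounded: [89, 189, 166]


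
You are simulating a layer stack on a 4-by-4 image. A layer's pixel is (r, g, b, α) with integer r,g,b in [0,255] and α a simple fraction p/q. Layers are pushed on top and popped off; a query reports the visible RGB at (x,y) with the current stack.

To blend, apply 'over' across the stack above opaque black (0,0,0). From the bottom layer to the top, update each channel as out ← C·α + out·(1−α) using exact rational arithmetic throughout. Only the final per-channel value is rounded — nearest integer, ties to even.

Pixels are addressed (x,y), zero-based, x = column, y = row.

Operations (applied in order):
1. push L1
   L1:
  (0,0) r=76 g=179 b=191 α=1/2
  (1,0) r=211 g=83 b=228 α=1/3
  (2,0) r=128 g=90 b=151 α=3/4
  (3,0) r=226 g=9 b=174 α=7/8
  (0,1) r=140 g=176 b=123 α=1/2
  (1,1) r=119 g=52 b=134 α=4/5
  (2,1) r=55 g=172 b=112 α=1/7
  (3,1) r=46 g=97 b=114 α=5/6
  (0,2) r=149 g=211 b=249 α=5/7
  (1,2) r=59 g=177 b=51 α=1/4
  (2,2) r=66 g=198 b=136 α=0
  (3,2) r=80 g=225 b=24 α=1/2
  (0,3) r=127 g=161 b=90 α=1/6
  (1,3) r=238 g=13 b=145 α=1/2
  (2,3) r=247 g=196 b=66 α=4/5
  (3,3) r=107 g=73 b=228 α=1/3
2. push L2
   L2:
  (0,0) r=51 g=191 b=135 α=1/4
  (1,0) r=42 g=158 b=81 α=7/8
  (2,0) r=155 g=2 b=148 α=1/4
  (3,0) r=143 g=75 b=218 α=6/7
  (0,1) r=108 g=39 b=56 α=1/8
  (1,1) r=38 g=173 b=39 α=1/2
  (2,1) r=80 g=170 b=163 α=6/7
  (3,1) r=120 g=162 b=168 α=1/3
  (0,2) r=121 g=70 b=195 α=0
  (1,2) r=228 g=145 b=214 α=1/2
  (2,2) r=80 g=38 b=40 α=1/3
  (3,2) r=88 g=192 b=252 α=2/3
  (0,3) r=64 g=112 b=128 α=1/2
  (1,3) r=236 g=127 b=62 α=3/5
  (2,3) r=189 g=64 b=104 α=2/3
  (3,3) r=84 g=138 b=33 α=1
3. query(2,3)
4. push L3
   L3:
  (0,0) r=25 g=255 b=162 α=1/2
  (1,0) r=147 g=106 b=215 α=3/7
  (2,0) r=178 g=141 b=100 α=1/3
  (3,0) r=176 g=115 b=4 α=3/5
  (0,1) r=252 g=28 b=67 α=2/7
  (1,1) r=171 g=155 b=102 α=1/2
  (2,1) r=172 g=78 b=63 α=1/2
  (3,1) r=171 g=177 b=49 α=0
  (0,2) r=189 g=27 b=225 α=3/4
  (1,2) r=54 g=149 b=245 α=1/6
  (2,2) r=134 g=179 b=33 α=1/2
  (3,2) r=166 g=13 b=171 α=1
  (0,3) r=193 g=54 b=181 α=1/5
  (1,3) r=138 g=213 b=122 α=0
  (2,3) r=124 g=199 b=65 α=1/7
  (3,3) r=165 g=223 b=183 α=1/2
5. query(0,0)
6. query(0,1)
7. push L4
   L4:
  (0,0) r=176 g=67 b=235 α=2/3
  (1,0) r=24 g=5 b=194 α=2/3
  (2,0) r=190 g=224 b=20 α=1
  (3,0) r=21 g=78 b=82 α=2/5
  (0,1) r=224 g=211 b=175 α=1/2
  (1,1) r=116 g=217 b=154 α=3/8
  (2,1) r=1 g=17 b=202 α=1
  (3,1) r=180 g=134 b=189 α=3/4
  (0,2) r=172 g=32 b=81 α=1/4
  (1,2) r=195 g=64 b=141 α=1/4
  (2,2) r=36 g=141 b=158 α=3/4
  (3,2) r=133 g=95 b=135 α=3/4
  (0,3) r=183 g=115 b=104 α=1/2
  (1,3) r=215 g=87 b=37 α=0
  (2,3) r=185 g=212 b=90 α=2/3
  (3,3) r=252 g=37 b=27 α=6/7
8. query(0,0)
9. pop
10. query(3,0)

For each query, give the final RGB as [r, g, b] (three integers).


at x=2,y=3 over L1,L2:
after L1 α=4/5: [988/5, 784/5, 264/5]
after L2 α=2/3: [2878/15, 1424/15, 1304/15]
rounded: [192, 95, 87]

(0,0) stack=L1,L2,L3; from [0,0,0]:
+L1 (α=1/2) → [38, 179/2, 191/2]
+L2 (α=1/4) → [165/4, 919/8, 843/8]
+L3 (α=1/2) → [265/8, 2959/16, 2139/16]
= [33, 185, 134]

query (0,1) [L1,L2,L3] — begin 0,0,0
L1 α=1/2: [70, 88, 123/2]
L2 α=1/8: [299/4, 655/8, 973/16]
L3 α=2/7: [3511/28, 3723/56, 7009/112]
= [125, 66, 63]

at x=0,y=0 over L1,L2,L3,L4:
+L1 (α=1/2) → [38, 179/2, 191/2]
+L2 (α=1/4) → [165/4, 919/8, 843/8]
+L3 (α=1/2) → [265/8, 2959/16, 2139/16]
+L4 (α=2/3) → [1027/8, 1701/16, 9659/48]
rounded: [128, 106, 201]

(3,0) stack=L1,L2,L3; from [0,0,0]:
+L1 (α=7/8) → [791/4, 63/8, 609/4]
+L2 (α=6/7) → [4223/28, 3663/56, 5841/28]
+L3 (α=3/5) → [2323/14, 13323/140, 6009/70]
= [166, 95, 86]


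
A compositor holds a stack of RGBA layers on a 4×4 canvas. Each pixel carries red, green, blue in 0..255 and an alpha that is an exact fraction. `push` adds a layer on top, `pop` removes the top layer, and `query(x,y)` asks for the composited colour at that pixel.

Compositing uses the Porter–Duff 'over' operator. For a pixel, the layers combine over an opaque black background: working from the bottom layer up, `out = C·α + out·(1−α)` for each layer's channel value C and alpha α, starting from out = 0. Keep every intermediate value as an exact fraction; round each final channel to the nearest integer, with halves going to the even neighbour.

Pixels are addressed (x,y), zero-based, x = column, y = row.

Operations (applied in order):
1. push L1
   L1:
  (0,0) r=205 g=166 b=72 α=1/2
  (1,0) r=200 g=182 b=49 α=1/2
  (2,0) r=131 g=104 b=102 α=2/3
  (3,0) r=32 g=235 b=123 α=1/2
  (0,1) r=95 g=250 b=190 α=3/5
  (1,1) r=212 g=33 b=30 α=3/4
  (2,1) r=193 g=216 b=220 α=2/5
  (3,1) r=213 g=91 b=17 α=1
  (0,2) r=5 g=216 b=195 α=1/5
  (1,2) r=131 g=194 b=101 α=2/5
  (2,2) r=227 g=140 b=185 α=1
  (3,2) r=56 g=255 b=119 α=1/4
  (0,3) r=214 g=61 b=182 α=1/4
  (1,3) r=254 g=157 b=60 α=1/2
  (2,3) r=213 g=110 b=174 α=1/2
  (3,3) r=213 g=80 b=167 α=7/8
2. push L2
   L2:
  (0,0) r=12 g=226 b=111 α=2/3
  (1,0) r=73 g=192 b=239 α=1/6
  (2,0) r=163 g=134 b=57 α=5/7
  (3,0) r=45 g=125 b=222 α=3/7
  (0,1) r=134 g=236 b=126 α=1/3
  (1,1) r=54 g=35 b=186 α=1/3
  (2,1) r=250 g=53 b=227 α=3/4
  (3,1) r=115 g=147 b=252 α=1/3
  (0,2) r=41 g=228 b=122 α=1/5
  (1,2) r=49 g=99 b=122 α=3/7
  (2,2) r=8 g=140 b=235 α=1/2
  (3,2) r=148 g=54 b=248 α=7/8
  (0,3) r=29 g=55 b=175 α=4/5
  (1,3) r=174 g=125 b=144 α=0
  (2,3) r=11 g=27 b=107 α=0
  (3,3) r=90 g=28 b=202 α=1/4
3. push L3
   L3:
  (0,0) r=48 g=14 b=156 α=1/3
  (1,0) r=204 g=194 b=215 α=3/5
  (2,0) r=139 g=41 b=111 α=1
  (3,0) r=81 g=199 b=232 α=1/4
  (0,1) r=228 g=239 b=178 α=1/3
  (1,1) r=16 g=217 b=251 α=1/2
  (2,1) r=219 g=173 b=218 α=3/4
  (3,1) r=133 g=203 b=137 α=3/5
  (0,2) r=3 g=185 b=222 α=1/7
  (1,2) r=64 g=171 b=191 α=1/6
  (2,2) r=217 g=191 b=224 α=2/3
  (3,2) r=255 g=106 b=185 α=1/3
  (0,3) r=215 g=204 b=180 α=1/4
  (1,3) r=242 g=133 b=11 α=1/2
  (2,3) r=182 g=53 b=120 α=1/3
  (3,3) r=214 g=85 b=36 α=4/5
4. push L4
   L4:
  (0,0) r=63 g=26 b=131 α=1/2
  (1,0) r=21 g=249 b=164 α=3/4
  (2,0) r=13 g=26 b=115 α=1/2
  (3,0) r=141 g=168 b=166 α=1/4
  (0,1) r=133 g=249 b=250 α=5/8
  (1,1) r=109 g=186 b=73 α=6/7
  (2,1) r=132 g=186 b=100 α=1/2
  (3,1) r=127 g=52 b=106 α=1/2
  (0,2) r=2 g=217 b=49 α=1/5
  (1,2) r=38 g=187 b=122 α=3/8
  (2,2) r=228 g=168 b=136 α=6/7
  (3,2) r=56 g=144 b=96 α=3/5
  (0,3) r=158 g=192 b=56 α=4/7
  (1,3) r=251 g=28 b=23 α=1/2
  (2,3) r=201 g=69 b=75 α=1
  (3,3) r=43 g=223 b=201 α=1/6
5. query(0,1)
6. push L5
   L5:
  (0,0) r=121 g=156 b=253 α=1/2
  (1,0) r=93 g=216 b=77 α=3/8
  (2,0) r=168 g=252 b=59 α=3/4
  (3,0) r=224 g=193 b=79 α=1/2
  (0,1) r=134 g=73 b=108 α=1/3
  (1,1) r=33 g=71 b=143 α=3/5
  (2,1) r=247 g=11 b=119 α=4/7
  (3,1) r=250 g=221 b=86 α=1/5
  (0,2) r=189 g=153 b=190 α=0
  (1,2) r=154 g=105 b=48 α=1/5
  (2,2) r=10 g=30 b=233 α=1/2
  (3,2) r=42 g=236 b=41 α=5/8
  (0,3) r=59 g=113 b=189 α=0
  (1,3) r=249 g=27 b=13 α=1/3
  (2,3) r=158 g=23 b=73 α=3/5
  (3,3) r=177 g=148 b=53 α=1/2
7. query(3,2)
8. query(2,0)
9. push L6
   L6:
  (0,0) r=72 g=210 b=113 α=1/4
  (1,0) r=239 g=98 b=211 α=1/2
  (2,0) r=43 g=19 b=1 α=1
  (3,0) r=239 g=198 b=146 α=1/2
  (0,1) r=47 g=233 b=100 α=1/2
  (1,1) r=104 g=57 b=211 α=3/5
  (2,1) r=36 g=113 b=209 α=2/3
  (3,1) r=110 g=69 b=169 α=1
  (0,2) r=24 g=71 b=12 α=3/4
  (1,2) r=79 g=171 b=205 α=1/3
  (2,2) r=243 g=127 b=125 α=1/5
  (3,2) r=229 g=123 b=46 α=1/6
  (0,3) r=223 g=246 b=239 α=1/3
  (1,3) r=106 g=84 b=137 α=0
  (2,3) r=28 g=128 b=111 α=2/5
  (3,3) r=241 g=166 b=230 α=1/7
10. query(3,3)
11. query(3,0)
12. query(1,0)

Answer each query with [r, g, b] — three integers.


(0,1) stack=L1,L2,L3,L4; from [0,0,0]:
after L1 α=3/5: [57, 150, 114]
after L2 α=1/3: [248/3, 536/3, 118]
after L3 α=1/3: [1180/9, 1789/9, 138]
after L4 α=5/8: [3175/24, 1381/6, 208]
= [132, 230, 208]

at x=3,y=2 over L1,L2,L3,L4,L5:
L1 α=1/4: [14, 255/4, 119/4]
L2 α=7/8: [525/4, 1767/32, 7063/32]
L3 α=1/3: [345/2, 3463/48, 3341/16]
L4 α=3/5: [513/5, 13831/120, 1129/8]
L5 α=5/8: [2589/40, 61031/320, 5027/64]
→ [65, 191, 79]

query (2,0) [L1,L2,L3,L4,L5] — begin 0,0,0
L1 α=2/3: [262/3, 208/3, 68]
L2 α=5/7: [2969/21, 2426/21, 421/7]
L3 α=1: [139, 41, 111]
L4 α=1/2: [76, 67/2, 113]
L5 α=3/4: [145, 1579/8, 145/2]
= [145, 197, 72]

(3,3) stack=L1,L2,L3,L4,L5,L6; from [0,0,0]:
+L1 (α=7/8) → [1491/8, 70, 1169/8]
+L2 (α=1/4) → [5193/32, 119/2, 5123/32]
+L3 (α=4/5) → [6517/32, 799/10, 9731/160]
+L4 (α=1/6) → [33961/192, 415/4, 16163/192]
+L5 (α=1/2) → [67945/384, 1007/8, 26339/384]
+L6 (α=1/7) → [83369/448, 3685/28, 41059/448]
rounded: [186, 132, 92]

at x=3,y=0 over L1,L2,L3,L4,L5,L6:
after L1 α=1/2: [16, 235/2, 123/2]
after L2 α=3/7: [199/7, 845/7, 912/7]
after L3 α=1/4: [291/7, 982/7, 1090/7]
after L4 α=1/4: [465/7, 2061/14, 1108/7]
after L5 α=1/2: [2033/14, 4763/28, 1661/14]
after L6 α=1/2: [5379/28, 10307/56, 3705/28]
= [192, 184, 132]

query (1,0) [L1,L2,L3,L4,L5,L6] — begin 0,0,0
after L1 α=1/2: [100, 91, 49/2]
after L2 α=1/6: [191/2, 647/6, 241/4]
after L3 α=3/5: [803/5, 2393/15, 1531/10]
after L4 α=3/4: [559/10, 6799/30, 6451/40]
after L5 α=3/8: [1117/16, 10687/48, 8299/64]
after L6 α=1/2: [4941/32, 15391/96, 21803/128]
= [154, 160, 170]


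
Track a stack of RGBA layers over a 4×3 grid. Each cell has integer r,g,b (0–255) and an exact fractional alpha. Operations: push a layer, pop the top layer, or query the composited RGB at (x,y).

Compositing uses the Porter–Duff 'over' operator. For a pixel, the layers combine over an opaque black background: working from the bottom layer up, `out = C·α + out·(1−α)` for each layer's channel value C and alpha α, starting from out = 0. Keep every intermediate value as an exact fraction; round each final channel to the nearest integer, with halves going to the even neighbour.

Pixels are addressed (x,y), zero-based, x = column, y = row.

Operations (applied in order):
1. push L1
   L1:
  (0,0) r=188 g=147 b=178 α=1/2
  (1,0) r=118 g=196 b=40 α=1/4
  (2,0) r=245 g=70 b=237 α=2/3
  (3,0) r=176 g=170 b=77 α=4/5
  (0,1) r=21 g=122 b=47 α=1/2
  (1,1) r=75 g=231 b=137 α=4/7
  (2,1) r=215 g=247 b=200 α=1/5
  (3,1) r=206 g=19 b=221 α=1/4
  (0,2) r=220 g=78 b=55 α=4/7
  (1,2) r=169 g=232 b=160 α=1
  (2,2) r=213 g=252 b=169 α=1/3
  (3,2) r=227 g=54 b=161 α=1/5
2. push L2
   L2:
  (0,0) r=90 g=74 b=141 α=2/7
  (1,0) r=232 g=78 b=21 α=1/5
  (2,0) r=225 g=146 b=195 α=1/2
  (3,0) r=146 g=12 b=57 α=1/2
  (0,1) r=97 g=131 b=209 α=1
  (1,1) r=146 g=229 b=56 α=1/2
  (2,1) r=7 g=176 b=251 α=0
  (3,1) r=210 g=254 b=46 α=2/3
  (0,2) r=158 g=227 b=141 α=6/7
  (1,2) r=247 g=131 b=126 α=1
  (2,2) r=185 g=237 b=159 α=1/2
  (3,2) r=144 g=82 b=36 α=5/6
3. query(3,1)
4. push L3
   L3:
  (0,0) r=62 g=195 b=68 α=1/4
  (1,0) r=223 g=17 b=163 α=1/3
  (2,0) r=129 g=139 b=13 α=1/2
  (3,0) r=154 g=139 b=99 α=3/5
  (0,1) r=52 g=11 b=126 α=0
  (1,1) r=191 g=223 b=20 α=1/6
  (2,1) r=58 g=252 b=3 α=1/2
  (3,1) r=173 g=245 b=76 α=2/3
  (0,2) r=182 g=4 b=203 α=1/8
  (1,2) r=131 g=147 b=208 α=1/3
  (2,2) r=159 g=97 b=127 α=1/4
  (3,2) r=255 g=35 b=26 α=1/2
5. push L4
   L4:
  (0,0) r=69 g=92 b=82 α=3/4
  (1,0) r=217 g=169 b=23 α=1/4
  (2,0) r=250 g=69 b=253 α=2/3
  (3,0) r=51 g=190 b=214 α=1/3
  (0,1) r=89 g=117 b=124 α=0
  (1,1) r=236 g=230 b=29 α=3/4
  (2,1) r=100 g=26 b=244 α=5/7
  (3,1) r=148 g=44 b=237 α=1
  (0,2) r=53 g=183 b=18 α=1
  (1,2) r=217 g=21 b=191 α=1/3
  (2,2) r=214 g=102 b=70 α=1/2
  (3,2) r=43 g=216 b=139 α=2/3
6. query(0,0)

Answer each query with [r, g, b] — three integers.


at x=3,y=1 over L1,L2:
after L1 α=1/4: [103/2, 19/4, 221/4]
after L2 α=2/3: [943/6, 2051/12, 589/12]
→ [157, 171, 49]

(0,0) stack=L1,L2,L3,L4; from [0,0,0]:
+L1 (α=1/2) → [94, 147/2, 89]
+L2 (α=2/7) → [650/7, 1031/14, 727/7]
+L3 (α=1/4) → [596/7, 5823/56, 2657/28]
+L4 (α=3/4) → [2045/28, 21279/224, 9545/112]
= [73, 95, 85]


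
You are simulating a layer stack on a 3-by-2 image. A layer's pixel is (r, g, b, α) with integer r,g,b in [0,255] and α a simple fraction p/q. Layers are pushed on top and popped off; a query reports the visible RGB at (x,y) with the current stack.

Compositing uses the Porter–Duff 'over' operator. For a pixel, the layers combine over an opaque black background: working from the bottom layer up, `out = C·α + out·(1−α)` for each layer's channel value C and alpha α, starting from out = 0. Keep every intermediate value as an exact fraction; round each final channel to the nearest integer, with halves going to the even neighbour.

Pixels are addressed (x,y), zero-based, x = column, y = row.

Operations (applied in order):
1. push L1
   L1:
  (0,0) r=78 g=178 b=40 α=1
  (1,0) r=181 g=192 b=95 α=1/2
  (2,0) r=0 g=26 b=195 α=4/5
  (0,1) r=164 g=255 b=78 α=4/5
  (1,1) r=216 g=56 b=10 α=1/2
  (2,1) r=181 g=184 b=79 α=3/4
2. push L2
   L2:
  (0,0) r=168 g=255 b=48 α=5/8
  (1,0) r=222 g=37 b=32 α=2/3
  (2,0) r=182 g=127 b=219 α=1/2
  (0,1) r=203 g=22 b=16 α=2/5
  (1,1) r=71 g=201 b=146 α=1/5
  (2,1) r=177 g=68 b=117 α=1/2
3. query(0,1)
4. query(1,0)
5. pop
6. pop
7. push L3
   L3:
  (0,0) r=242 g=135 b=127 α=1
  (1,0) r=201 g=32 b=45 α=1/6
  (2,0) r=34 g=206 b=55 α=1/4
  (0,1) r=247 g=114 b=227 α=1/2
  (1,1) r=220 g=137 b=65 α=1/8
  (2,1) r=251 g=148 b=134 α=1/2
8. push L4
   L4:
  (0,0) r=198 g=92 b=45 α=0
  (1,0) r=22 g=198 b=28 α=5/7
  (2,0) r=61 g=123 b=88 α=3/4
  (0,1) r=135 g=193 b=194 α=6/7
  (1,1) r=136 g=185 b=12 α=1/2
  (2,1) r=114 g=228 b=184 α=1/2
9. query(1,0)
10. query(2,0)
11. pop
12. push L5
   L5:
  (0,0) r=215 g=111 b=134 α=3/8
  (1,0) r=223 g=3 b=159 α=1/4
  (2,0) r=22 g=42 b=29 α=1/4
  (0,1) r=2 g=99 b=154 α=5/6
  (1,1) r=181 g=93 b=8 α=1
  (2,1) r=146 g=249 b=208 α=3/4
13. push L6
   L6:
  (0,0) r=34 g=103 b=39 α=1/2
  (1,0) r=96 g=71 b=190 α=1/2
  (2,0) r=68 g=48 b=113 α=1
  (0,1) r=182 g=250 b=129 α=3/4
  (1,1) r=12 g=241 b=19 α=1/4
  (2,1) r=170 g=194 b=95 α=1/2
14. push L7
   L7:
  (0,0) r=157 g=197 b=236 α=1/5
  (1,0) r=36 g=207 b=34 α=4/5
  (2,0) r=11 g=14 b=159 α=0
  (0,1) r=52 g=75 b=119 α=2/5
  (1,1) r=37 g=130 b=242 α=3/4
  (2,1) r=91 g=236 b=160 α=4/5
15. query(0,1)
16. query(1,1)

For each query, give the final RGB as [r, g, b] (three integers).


(0,1) stack=L1,L2; from [0,0,0]:
after L1 α=4/5: [656/5, 204, 312/5]
after L2 α=2/5: [3998/25, 656/5, 1096/25]
= [160, 131, 44]

(1,0) stack=L1,L2; from [0,0,0]:
after L1 α=1/2: [181/2, 96, 95/2]
after L2 α=2/3: [1069/6, 170/3, 223/6]
→ [178, 57, 37]

(1,0) stack=L3,L4; from [0,0,0]:
+L3 (α=1/6) → [67/2, 16/3, 15/2]
+L4 (α=5/7) → [177/7, 3002/21, 155/7]
→ [25, 143, 22]

at x=2,y=0 over L3,L4:
after L3 α=1/4: [17/2, 103/2, 55/4]
after L4 α=3/4: [383/8, 841/8, 1111/16]
= [48, 105, 69]

at x=0,y=1 over L3,L5,L6,L7:
+L3 (α=1/2) → [247/2, 57, 227/2]
+L5 (α=5/6) → [89/4, 92, 589/4]
+L6 (α=3/4) → [2273/16, 421/2, 2137/16]
+L7 (α=2/5) → [8483/80, 1563/10, 10219/80]
= [106, 156, 128]

(1,1) stack=L3,L5,L6,L7; from [0,0,0]:
L3 α=1/8: [55/2, 137/8, 65/8]
L5 α=1: [181, 93, 8]
L6 α=1/4: [555/4, 130, 43/4]
L7 α=3/4: [999/16, 130, 2947/16]
→ [62, 130, 184]


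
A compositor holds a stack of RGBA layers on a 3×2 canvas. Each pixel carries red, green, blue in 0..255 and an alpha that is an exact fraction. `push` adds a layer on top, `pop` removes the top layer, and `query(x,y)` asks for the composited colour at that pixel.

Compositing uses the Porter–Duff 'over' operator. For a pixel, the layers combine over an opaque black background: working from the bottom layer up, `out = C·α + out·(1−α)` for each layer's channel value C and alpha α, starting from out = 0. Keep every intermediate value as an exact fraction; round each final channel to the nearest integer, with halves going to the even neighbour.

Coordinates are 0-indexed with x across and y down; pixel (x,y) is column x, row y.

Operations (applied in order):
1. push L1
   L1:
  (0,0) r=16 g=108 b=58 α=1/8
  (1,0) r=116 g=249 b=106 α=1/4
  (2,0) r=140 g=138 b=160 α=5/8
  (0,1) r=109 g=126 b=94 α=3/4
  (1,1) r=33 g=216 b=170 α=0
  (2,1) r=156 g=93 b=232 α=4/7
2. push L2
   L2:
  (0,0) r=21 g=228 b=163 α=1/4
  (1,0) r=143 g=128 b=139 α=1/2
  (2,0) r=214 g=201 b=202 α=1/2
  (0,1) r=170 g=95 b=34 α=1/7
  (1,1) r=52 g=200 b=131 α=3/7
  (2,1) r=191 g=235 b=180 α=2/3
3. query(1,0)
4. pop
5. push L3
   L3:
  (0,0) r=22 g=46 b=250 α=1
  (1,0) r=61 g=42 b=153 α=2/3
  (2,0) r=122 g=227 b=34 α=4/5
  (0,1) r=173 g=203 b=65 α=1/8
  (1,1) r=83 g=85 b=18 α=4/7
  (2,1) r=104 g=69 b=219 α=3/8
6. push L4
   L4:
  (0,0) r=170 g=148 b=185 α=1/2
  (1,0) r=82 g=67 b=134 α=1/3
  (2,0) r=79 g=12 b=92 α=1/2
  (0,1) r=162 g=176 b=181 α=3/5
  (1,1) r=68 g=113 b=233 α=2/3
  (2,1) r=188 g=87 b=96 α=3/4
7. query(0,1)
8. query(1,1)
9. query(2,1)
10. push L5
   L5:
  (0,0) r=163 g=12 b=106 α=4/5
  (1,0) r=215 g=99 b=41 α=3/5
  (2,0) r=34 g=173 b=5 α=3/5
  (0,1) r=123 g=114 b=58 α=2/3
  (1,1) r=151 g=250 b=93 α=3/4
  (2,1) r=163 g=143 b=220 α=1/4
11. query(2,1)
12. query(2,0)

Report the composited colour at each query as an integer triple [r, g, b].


at x=1,y=0 over L1,L2:
L1 α=1/4: [29, 249/4, 53/2]
L2 α=1/2: [86, 761/8, 331/4]
rounded: [86, 95, 83]

query (0,1) [L1,L3,L4] — begin 0,0,0
+L1 (α=3/4) → [327/4, 189/2, 141/2]
+L3 (α=1/8) → [2981/32, 1729/16, 1117/16]
+L4 (α=3/5) → [10757/80, 5953/40, 5461/40]
→ [134, 149, 137]

(1,1) stack=L1,L3,L4; from [0,0,0]:
+L1 (α=0) → [0, 0, 0]
+L3 (α=4/7) → [332/7, 340/7, 72/7]
+L4 (α=2/3) → [428/7, 1922/21, 3334/21]
→ [61, 92, 159]

query (2,1) [L1,L3,L4] — begin 0,0,0
+L1 (α=4/7) → [624/7, 372/7, 928/7]
+L3 (α=3/8) → [663/7, 3309/56, 9239/56]
+L4 (α=3/4) → [4611/28, 17925/224, 25367/224]
rounded: [165, 80, 113]

query (2,1) [L1,L3,L4,L5] — begin 0,0,0
+L1 (α=4/7) → [624/7, 372/7, 928/7]
+L3 (α=3/8) → [663/7, 3309/56, 9239/56]
+L4 (α=3/4) → [4611/28, 17925/224, 25367/224]
+L5 (α=1/4) → [18397/112, 85807/896, 125381/896]
= [164, 96, 140]

(2,0) stack=L1,L3,L4,L5; from [0,0,0]:
after L1 α=5/8: [175/2, 345/4, 100]
after L3 α=4/5: [1151/10, 3977/20, 236/5]
after L4 α=1/2: [1941/20, 4217/40, 348/5]
after L5 α=3/5: [2961/50, 14597/100, 771/25]
= [59, 146, 31]


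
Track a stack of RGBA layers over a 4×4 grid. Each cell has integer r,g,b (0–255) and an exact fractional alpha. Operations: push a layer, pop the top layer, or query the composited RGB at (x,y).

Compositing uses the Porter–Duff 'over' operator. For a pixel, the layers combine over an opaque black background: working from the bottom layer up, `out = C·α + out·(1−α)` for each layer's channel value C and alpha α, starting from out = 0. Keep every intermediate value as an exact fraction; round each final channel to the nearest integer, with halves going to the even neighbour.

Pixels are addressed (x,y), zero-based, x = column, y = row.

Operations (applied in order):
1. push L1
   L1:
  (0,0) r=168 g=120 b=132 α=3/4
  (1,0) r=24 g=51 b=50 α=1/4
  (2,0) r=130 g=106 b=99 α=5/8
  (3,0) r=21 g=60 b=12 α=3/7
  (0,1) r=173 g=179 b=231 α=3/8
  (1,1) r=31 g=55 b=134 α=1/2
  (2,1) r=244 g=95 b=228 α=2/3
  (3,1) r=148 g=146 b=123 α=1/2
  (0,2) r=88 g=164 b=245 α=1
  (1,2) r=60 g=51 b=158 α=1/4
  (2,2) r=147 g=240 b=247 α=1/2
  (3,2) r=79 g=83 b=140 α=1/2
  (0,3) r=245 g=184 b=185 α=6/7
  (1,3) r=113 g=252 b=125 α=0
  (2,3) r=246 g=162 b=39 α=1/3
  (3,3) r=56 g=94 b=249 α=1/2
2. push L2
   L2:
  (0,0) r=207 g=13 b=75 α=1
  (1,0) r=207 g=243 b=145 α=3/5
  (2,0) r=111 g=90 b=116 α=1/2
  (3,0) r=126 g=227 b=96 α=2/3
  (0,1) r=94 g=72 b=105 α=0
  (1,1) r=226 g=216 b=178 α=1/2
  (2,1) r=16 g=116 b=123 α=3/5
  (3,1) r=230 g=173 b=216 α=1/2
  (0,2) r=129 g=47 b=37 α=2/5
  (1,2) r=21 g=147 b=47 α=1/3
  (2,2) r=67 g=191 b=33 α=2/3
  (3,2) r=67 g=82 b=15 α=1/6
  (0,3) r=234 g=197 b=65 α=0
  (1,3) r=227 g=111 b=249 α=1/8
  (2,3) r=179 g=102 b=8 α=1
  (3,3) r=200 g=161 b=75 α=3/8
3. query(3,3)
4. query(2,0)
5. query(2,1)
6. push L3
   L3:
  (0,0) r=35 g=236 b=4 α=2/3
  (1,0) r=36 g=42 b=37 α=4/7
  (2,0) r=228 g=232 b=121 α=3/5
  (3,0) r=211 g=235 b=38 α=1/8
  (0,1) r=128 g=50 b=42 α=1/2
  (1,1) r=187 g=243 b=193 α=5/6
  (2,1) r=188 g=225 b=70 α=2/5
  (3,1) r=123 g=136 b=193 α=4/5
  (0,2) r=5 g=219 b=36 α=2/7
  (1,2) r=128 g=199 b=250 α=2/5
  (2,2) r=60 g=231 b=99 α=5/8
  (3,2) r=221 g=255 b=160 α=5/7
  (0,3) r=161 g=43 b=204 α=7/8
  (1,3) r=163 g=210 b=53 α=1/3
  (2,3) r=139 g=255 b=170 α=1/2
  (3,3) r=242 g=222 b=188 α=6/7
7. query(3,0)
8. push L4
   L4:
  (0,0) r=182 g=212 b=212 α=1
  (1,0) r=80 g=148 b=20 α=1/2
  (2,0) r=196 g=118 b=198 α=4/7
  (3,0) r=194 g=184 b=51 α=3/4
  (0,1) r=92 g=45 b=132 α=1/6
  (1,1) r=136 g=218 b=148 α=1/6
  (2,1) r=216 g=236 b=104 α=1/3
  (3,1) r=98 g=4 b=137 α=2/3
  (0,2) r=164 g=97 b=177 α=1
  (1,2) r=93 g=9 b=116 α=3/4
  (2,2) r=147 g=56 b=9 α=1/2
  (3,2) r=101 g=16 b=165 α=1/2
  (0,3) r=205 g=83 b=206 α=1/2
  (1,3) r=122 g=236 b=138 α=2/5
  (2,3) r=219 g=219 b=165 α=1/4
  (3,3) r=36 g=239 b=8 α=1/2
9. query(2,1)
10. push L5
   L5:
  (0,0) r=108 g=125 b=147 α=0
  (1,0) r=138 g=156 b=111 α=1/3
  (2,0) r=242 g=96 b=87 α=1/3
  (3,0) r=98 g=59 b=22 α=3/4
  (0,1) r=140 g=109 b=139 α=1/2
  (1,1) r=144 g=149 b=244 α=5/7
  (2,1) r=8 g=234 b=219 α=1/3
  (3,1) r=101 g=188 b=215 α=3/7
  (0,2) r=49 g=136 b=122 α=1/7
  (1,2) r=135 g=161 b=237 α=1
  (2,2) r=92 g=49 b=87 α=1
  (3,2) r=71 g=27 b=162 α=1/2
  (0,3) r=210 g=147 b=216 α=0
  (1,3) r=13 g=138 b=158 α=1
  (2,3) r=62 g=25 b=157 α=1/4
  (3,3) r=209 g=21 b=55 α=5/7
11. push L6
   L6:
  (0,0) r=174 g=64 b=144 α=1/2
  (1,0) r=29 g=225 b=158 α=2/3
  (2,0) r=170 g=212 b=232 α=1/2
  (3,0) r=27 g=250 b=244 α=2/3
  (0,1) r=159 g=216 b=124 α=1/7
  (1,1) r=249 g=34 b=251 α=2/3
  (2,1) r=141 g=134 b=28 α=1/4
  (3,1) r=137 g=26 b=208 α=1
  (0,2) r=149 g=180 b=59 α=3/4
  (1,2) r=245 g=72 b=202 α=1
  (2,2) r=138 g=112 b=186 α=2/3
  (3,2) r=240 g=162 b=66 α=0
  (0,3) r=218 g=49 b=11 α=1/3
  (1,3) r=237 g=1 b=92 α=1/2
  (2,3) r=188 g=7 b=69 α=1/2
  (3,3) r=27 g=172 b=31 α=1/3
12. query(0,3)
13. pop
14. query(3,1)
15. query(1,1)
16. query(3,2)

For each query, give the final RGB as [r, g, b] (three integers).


query (3,3) [L1,L2] — begin 0,0,0
+L1 (α=1/2) → [28, 47, 249/2]
+L2 (α=3/8) → [185/2, 359/4, 1695/16]
→ [92, 90, 106]

query (2,0) [L1,L2] — begin 0,0,0
+L1 (α=5/8) → [325/4, 265/4, 495/8]
+L2 (α=1/2) → [769/8, 625/8, 1423/16]
→ [96, 78, 89]

at x=2,y=1 over L1,L2:
+L1 (α=2/3) → [488/3, 190/3, 152]
+L2 (α=3/5) → [224/3, 1424/15, 673/5]
rounded: [75, 95, 135]

query (3,0) [L1,L2,L3] — begin 0,0,0
after L1 α=3/7: [9, 180/7, 36/7]
after L2 α=2/3: [87, 3358/21, 460/7]
after L3 α=1/8: [205/2, 4063/24, 249/4]
→ [102, 169, 62]

query (2,1) [L1,L2,L3,L4] — begin 0,0,0
+L1 (α=2/3) → [488/3, 190/3, 152]
+L2 (α=3/5) → [224/3, 1424/15, 673/5]
+L3 (α=2/5) → [120, 3674/25, 2719/25]
+L4 (α=1/3) → [152, 4416/25, 8038/75]
= [152, 177, 107]

(0,3) stack=L1,L2,L3,L4,L5,L6; from [0,0,0]:
+L1 (α=6/7) → [210, 1104/7, 1110/7]
+L2 (α=0) → [210, 1104/7, 1110/7]
+L3 (α=7/8) → [1337/8, 3211/56, 5553/28]
+L4 (α=1/2) → [2977/16, 7859/112, 11321/56]
+L5 (α=0) → [2977/16, 7859/112, 11321/56]
+L6 (α=1/3) → [4721/24, 10603/168, 11629/84]
rounded: [197, 63, 138]

at x=3,y=1 over L1,L2,L3,L4,L5:
L1 α=1/2: [74, 73, 123/2]
L2 α=1/2: [152, 123, 555/4]
L3 α=4/5: [644/5, 667/5, 3643/20]
L4 α=2/3: [1624/15, 707/15, 3041/20]
L5 α=3/7: [11041/105, 11288/105, 6266/35]
→ [105, 108, 179]

query (1,1) [L1,L2,L3,L4,L5] — begin 0,0,0
after L1 α=1/2: [31/2, 55/2, 67]
after L2 α=1/2: [483/4, 487/4, 245/2]
after L3 α=5/6: [4223/24, 5347/24, 725/4]
after L4 α=1/6: [24379/144, 31967/144, 4217/24]
after L5 α=5/7: [76219/504, 85607/504, 18857/84]
= [151, 170, 224]

(3,2) stack=L1,L2,L3,L4,L5; from [0,0,0]:
+L1 (α=1/2) → [79/2, 83/2, 70]
+L2 (α=1/6) → [529/12, 193/4, 365/6]
+L3 (α=5/7) → [7159/42, 2743/14, 395/3]
+L4 (α=1/2) → [11401/84, 2967/28, 445/3]
+L5 (α=1/2) → [17365/168, 3723/56, 931/6]
→ [103, 66, 155]


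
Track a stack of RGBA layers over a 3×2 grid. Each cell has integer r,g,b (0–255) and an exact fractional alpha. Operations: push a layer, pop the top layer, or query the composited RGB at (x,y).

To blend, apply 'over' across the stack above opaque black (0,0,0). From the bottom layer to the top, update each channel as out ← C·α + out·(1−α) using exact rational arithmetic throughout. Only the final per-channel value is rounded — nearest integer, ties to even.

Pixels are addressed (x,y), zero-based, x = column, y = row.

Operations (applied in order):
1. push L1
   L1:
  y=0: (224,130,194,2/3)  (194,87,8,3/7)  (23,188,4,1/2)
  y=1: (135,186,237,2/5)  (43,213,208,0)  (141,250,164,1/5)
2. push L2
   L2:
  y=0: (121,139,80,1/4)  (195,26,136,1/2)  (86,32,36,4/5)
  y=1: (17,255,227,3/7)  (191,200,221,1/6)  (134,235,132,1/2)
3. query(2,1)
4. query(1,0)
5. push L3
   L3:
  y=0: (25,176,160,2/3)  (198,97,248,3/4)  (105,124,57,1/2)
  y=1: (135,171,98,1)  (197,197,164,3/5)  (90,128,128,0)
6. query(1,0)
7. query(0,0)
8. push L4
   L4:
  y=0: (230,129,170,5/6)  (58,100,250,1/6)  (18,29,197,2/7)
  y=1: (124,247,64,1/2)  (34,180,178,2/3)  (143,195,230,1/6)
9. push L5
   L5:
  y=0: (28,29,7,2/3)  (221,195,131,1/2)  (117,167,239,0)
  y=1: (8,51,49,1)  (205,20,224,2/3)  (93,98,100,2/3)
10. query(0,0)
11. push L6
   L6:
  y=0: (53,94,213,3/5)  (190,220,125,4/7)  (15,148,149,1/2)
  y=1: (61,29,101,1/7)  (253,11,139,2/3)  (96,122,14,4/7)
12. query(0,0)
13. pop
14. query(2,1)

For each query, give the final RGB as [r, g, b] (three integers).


(2,1) stack=L1,L2; from [0,0,0]:
+L1 (α=1/5) → [141/5, 50, 164/5]
+L2 (α=1/2) → [811/10, 285/2, 412/5]
→ [81, 142, 82]

at x=1,y=0 over L1,L2:
+L1 (α=3/7) → [582/7, 261/7, 24/7]
+L2 (α=1/2) → [1947/14, 443/14, 488/7]
= [139, 32, 70]

query (1,0) [L1,L2,L3] — begin 0,0,0
after L1 α=3/7: [582/7, 261/7, 24/7]
after L2 α=1/2: [1947/14, 443/14, 488/7]
after L3 α=3/4: [10263/56, 4517/56, 1424/7]
rounded: [183, 81, 203]

at x=0,y=0 over L1,L2,L3:
+L1 (α=2/3) → [448/3, 260/3, 388/3]
+L2 (α=1/4) → [569/4, 399/4, 117]
+L3 (α=2/3) → [769/12, 1807/12, 437/3]
rounded: [64, 151, 146]

at x=0,y=0 over L1,L2,L3,L4,L5:
L1 α=2/3: [448/3, 260/3, 388/3]
L2 α=1/4: [569/4, 399/4, 117]
L3 α=2/3: [769/12, 1807/12, 437/3]
L4 α=5/6: [14569/72, 9547/72, 2987/18]
L5 α=2/3: [18601/216, 13723/216, 3239/54]
→ [86, 64, 60]

(0,0) stack=L1,L2,L3,L4,L5,L6; from [0,0,0]:
after L1 α=2/3: [448/3, 260/3, 388/3]
after L2 α=1/4: [569/4, 399/4, 117]
after L3 α=2/3: [769/12, 1807/12, 437/3]
after L4 α=5/6: [14569/72, 9547/72, 2987/18]
after L5 α=2/3: [18601/216, 13723/216, 3239/54]
after L6 α=3/5: [35773/540, 44179/540, 20492/135]
rounded: [66, 82, 152]

(2,1) stack=L1,L2,L3,L4,L5; from [0,0,0]:
+L1 (α=1/5) → [141/5, 50, 164/5]
+L2 (α=1/2) → [811/10, 285/2, 412/5]
+L3 (α=0) → [811/10, 285/2, 412/5]
+L4 (α=1/6) → [1097/12, 605/4, 107]
+L5 (α=2/3) → [3329/36, 463/4, 307/3]
= [92, 116, 102]


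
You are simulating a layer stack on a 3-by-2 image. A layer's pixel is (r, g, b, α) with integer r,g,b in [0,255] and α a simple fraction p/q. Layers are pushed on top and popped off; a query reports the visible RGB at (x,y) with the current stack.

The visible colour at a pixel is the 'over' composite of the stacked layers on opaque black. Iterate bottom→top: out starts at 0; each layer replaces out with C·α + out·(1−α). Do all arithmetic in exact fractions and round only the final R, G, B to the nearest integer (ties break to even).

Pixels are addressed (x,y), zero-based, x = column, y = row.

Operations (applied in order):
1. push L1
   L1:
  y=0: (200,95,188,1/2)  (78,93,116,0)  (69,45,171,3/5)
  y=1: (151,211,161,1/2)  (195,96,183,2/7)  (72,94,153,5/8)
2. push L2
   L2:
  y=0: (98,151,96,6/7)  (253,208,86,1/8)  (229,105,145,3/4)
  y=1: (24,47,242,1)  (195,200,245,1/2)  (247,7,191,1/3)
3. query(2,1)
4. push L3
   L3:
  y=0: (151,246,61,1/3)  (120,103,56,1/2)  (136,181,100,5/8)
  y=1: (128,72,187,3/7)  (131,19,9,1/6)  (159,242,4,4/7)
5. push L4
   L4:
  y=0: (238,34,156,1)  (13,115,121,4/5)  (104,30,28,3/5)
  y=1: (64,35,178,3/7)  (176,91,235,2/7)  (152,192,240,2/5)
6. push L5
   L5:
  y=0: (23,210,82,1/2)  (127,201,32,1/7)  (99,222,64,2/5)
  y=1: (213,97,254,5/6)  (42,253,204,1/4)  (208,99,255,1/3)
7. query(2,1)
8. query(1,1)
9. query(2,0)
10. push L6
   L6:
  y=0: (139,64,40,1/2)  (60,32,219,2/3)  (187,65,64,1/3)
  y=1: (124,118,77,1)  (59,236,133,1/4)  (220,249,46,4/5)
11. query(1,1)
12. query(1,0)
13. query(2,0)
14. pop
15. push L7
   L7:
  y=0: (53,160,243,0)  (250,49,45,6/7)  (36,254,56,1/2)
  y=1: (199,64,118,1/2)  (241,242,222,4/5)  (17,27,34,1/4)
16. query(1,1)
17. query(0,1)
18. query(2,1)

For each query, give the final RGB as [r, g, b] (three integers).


at x=2,y=1 over L1,L2:
+L1 (α=5/8) → [45, 235/4, 765/8]
+L2 (α=1/3) → [337/3, 83/2, 1529/12]
→ [112, 42, 127]

at x=2,y=1 over L1,L2,L3,L4,L5:
after L1 α=5/8: [45, 235/4, 765/8]
after L2 α=1/3: [337/3, 83/2, 1529/12]
after L3 α=4/7: [139, 2185/14, 1593/28]
after L4 α=2/5: [721/5, 11931/70, 18219/140]
after L5 α=1/3: [2482/15, 5132/35, 12023/70]
= [165, 147, 172]

query (1,1) [L1,L2,L3,L4,L5] — begin 0,0,0
after L1 α=2/7: [390/7, 192/7, 366/7]
after L2 α=1/2: [1755/14, 796/7, 2081/14]
after L3 α=1/6: [10609/84, 1371/14, 10531/84]
after L4 α=2/7: [82613/588, 9403/98, 92135/588]
after L5 α=1/4: [90845/784, 53003/392, 132119/784]
→ [116, 135, 169]

at x=2,y=0 over L1,L2,L3,L4,L5:
+L1 (α=3/5) → [207/5, 27, 513/5]
+L2 (α=3/4) → [1821/10, 171/2, 672/5]
+L3 (α=5/8) → [12263/80, 2323/16, 1129/10]
+L4 (α=3/5) → [24743/200, 3043/40, 1549/25]
+L5 (α=2/5) → [113829/1000, 26889/200, 7847/125]
rounded: [114, 134, 63]

at x=1,y=1 over L1,L2,L3,L4,L5,L6:
L1 α=2/7: [390/7, 192/7, 366/7]
L2 α=1/2: [1755/14, 796/7, 2081/14]
L3 α=1/6: [10609/84, 1371/14, 10531/84]
L4 α=2/7: [82613/588, 9403/98, 92135/588]
L5 α=1/4: [90845/784, 53003/392, 132119/784]
L6 α=1/4: [318791/3136, 251521/1568, 500629/3136]
= [102, 160, 160]

query (1,0) [L1,L2,L3,L4,L5,L6] — begin 0,0,0
after L1 α=0: [0, 0, 0]
after L2 α=1/8: [253/8, 26, 43/4]
after L3 α=1/2: [1213/16, 129/2, 267/8]
after L4 α=4/5: [409/16, 1049/10, 4139/40]
after L5 α=1/7: [2243/56, 4152/35, 13057/140]
after L6 α=2/3: [8963/168, 6392/105, 74377/420]
rounded: [53, 61, 177]

at x=2,y=0 over L1,L2,L3,L4,L5,L6:
L1 α=3/5: [207/5, 27, 513/5]
L2 α=3/4: [1821/10, 171/2, 672/5]
L3 α=5/8: [12263/80, 2323/16, 1129/10]
L4 α=3/5: [24743/200, 3043/40, 1549/25]
L5 α=2/5: [113829/1000, 26889/200, 7847/125]
L6 α=1/3: [207329/1500, 33389/300, 7898/125]
rounded: [138, 111, 63]

at x=1,y=1 over L1,L2,L3,L4,L5,L7:
+L1 (α=2/7) → [390/7, 192/7, 366/7]
+L2 (α=1/2) → [1755/14, 796/7, 2081/14]
+L3 (α=1/6) → [10609/84, 1371/14, 10531/84]
+L4 (α=2/7) → [82613/588, 9403/98, 92135/588]
+L5 (α=1/4) → [90845/784, 53003/392, 132119/784]
+L7 (α=4/5) → [846621/3920, 432459/1960, 828311/3920]
rounded: [216, 221, 211]

at x=0,y=1 over L1,L2,L3,L4,L5,L7:
L1 α=1/2: [151/2, 211/2, 161/2]
L2 α=1: [24, 47, 242]
L3 α=3/7: [480/7, 404/7, 1529/7]
L4 α=3/7: [3264/49, 2351/49, 9854/49]
L5 α=5/6: [18483/98, 13058/147, 12014/49]
L7 α=1/2: [37985/196, 11233/147, 8898/49]
rounded: [194, 76, 182]

query (2,1) [L1,L2,L3,L4,L5,L7] — begin 0,0,0
after L1 α=5/8: [45, 235/4, 765/8]
after L2 α=1/3: [337/3, 83/2, 1529/12]
after L3 α=4/7: [139, 2185/14, 1593/28]
after L4 α=2/5: [721/5, 11931/70, 18219/140]
after L5 α=1/3: [2482/15, 5132/35, 12023/70]
after L7 α=1/4: [2567/20, 16341/140, 38449/280]
= [128, 117, 137]
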